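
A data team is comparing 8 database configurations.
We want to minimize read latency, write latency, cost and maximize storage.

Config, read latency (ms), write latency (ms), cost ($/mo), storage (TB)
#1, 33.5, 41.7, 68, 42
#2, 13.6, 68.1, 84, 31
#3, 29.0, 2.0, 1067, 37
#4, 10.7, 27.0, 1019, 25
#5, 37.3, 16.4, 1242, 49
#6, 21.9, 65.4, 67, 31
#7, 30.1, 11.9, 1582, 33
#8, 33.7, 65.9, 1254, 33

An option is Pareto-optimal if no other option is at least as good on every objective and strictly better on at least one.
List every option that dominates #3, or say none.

none

#1: worse on read latency (33.5 vs 29.0).
#2: worse on write latency (68.1 vs 2.0).
#4: worse on write latency (27.0 vs 2.0).
#5: worse on read latency (37.3 vs 29.0).
#6: worse on write latency (65.4 vs 2.0).
#7: worse on read latency (30.1 vs 29.0).
#8: worse on read latency (33.7 vs 29.0).
No option dominates #3.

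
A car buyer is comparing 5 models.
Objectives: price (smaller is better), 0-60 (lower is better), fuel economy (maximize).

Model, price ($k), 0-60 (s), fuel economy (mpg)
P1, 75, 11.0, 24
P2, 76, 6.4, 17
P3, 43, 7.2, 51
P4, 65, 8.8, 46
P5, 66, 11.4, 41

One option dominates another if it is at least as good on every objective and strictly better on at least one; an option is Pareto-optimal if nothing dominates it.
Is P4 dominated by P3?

P3 vs P4: price 43≤65, 0-60 7.2≤8.8, fuel economy 51≥46 — P3 is at least as good on every objective with at least one strict improvement.

Yes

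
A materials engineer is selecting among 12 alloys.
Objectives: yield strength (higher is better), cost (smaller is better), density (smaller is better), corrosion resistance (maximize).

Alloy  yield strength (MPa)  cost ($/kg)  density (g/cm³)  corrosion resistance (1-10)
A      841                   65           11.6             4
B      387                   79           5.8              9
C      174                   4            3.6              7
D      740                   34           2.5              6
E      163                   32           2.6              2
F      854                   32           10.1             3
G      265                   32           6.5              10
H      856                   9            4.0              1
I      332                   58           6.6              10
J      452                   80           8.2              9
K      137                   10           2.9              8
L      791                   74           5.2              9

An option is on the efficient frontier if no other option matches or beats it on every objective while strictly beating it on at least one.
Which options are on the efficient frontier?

A, C, D, E, F, G, H, I, K, L

A: not dominated.
B: dominated by L (yield strength 791≥387, cost 74≤79, density 5.2≤5.8, corrosion resistance 9≥9).
C: not dominated (best cost).
D: not dominated (best density).
E: not dominated.
F: not dominated.
G: not dominated.
H: not dominated (best yield strength).
I: not dominated.
J: dominated by L (yield strength 791≥452, cost 74≤80, density 5.2≤8.2, corrosion resistance 9≥9).
K: not dominated.
L: not dominated.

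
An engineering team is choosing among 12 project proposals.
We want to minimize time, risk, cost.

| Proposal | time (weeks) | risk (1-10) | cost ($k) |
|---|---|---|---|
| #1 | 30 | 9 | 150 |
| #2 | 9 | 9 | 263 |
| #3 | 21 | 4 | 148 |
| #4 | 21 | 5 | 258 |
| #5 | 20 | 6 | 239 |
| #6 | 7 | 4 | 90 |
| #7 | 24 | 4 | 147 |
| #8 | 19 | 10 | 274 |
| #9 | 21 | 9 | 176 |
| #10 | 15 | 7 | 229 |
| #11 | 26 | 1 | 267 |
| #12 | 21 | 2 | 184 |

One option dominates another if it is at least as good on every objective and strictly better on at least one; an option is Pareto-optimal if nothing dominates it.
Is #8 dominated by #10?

#10 vs #8: time 15≤19, risk 7≤10, cost 229≤274 — #10 is at least as good on every objective with at least one strict improvement.

Yes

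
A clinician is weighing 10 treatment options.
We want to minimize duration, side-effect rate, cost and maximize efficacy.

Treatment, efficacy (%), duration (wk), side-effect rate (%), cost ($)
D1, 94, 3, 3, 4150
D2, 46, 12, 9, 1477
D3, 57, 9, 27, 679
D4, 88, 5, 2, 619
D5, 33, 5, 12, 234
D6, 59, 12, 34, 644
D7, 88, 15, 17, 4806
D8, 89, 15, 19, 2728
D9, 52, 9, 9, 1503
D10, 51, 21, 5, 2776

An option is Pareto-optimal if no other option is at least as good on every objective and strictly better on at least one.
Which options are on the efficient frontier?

D1: not dominated (best efficacy).
D2: dominated by D4 (efficacy 88≥46, duration 5≤12, side-effect rate 2≤9, cost 619≤1477).
D3: dominated by D4 (efficacy 88≥57, duration 5≤9, side-effect rate 2≤27, cost 619≤679).
D4: not dominated (best side-effect rate).
D5: not dominated (best cost).
D6: dominated by D4 (efficacy 88≥59, duration 5≤12, side-effect rate 2≤34, cost 619≤644).
D7: dominated by D1 (efficacy 94≥88, duration 3≤15, side-effect rate 3≤17, cost 4150≤4806).
D8: not dominated.
D9: dominated by D4 (efficacy 88≥52, duration 5≤9, side-effect rate 2≤9, cost 619≤1503).
D10: dominated by D4 (efficacy 88≥51, duration 5≤21, side-effect rate 2≤5, cost 619≤2776).

D1, D4, D5, D8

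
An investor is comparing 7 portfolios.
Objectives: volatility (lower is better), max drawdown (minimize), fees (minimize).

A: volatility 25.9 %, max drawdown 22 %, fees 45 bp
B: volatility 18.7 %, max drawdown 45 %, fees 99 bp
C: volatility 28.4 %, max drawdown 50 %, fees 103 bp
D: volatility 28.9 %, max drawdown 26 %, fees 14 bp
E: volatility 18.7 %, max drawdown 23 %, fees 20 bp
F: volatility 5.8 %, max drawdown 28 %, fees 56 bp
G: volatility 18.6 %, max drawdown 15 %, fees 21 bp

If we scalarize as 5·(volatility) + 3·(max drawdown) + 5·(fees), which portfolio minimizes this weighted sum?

G

A: 5·25.9 + 3·22 + 5·45 = 420.5
B: 5·18.7 + 3·45 + 5·99 = 723.5
C: 5·28.4 + 3·50 + 5·103 = 807.0
D: 5·28.9 + 3·26 + 5·14 = 292.5
E: 5·18.7 + 3·23 + 5·20 = 262.5
F: 5·5.8 + 3·28 + 5·56 = 393.0
G: 5·18.6 + 3·15 + 5·21 = 243.0
Lowest: G at 243.0.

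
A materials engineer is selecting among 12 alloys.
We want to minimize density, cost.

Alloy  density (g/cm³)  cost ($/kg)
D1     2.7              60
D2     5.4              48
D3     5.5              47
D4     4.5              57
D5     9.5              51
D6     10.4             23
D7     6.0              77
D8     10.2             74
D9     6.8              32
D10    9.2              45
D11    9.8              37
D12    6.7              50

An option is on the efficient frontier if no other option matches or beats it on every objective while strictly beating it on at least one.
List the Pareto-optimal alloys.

D1, D2, D3, D4, D6, D9

D1: not dominated (best density).
D2: not dominated.
D3: not dominated.
D4: not dominated.
D5: dominated by D2 (density 5.4≤9.5, cost 48≤51).
D6: not dominated (best cost).
D7: dominated by D1 (density 2.7≤6.0, cost 60≤77).
D8: dominated by D1 (density 2.7≤10.2, cost 60≤74).
D9: not dominated.
D10: dominated by D9 (density 6.8≤9.2, cost 32≤45).
D11: dominated by D9 (density 6.8≤9.8, cost 32≤37).
D12: dominated by D2 (density 5.4≤6.7, cost 48≤50).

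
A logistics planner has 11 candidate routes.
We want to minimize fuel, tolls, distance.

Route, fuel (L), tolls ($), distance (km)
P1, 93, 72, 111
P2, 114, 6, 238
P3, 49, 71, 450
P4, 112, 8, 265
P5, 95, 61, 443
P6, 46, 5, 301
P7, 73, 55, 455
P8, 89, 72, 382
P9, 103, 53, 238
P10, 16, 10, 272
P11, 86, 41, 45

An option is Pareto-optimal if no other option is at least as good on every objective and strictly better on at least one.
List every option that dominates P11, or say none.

none

P1: worse on fuel (93 vs 86).
P2: worse on fuel (114 vs 86).
P3: worse on tolls (71 vs 41).
P4: worse on fuel (112 vs 86).
P5: worse on fuel (95 vs 86).
P6: worse on distance (301 vs 45).
P7: worse on tolls (55 vs 41).
P8: worse on fuel (89 vs 86).
P9: worse on fuel (103 vs 86).
P10: worse on distance (272 vs 45).
No option dominates P11.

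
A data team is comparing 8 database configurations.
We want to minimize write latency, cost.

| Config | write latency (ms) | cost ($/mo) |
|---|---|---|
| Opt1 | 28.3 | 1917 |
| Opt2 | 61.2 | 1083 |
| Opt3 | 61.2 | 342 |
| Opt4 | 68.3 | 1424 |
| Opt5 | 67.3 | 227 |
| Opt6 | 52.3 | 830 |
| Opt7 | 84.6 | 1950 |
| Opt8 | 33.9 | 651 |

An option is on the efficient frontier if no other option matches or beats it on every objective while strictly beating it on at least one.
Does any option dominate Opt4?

Yes

Opt2 vs Opt4: write latency 61.2≤68.3, cost 1083≤1424 — Opt2 is at least as good on every objective and strictly better on at least one, so Opt2 dominates Opt4.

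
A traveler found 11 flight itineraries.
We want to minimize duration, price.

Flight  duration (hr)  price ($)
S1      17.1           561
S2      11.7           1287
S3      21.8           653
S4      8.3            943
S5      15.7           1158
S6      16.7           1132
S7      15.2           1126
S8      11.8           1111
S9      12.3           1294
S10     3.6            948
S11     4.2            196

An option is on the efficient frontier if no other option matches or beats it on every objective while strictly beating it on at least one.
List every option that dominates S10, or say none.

S1: worse on duration (17.1 vs 3.6).
S2: worse on duration (11.7 vs 3.6).
S3: worse on duration (21.8 vs 3.6).
S4: worse on duration (8.3 vs 3.6).
S5: worse on duration (15.7 vs 3.6).
S6: worse on duration (16.7 vs 3.6).
S7: worse on duration (15.2 vs 3.6).
S8: worse on duration (11.8 vs 3.6).
S9: worse on duration (12.3 vs 3.6).
S11: worse on duration (4.2 vs 3.6).
No option dominates S10.

none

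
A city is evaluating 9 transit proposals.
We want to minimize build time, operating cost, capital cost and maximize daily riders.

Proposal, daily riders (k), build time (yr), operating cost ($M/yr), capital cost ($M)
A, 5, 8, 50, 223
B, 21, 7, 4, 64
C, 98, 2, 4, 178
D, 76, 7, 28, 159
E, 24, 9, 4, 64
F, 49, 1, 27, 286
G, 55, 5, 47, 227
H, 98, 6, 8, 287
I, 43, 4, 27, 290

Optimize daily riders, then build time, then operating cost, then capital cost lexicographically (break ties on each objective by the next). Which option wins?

First maximize daily riders: best is 98, kept {C, H}.
Then minimize build time: best is 2, kept {C}.

C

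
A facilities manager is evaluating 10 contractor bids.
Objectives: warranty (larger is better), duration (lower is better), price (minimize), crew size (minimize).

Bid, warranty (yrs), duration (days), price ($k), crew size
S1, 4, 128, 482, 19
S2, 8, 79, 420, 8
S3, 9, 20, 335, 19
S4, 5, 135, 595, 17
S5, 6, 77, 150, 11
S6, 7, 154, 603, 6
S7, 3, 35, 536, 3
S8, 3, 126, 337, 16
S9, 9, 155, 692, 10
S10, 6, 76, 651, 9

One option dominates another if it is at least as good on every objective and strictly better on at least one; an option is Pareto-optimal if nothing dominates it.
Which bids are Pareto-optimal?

S1: dominated by S2 (warranty 8≥4, duration 79≤128, price 420≤482, crew size 8≤19).
S2: not dominated.
S3: not dominated (best duration).
S4: dominated by S2 (warranty 8≥5, duration 79≤135, price 420≤595, crew size 8≤17).
S5: not dominated (best price).
S6: not dominated.
S7: not dominated (best crew size).
S8: dominated by S5 (warranty 6≥3, duration 77≤126, price 150≤337, crew size 11≤16).
S9: not dominated.
S10: not dominated.

S2, S3, S5, S6, S7, S9, S10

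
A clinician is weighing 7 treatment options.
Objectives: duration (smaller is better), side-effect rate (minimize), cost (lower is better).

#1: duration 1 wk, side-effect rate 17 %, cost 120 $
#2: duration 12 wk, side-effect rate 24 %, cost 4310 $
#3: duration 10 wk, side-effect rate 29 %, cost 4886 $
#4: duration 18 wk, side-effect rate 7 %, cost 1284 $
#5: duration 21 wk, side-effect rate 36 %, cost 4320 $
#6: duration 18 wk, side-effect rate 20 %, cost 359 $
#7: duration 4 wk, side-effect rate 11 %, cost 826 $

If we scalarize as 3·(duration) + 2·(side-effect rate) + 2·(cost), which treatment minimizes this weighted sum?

#1

#1: 3·1 + 2·17 + 2·120 = 277
#2: 3·12 + 2·24 + 2·4310 = 8704
#3: 3·10 + 2·29 + 2·4886 = 9860
#4: 3·18 + 2·7 + 2·1284 = 2636
#5: 3·21 + 2·36 + 2·4320 = 8775
#6: 3·18 + 2·20 + 2·359 = 812
#7: 3·4 + 2·11 + 2·826 = 1686
Lowest: #1 at 277.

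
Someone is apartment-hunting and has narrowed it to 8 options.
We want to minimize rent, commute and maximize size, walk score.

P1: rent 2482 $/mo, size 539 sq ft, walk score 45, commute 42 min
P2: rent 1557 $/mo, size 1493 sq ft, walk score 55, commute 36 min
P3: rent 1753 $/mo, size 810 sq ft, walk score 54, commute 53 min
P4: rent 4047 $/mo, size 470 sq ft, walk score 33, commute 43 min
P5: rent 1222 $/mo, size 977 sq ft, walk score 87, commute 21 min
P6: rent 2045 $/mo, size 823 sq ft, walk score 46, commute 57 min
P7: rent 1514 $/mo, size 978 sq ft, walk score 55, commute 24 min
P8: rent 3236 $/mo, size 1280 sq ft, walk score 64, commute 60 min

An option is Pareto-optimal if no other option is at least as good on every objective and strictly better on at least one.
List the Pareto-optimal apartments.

P2, P5, P7, P8

P1: dominated by P2 (rent 1557≤2482, size 1493≥539, walk score 55≥45, commute 36≤42).
P2: not dominated (best size).
P3: dominated by P2 (rent 1557≤1753, size 1493≥810, walk score 55≥54, commute 36≤53).
P4: dominated by P1 (rent 2482≤4047, size 539≥470, walk score 45≥33, commute 42≤43).
P5: not dominated (best rent).
P6: dominated by P2 (rent 1557≤2045, size 1493≥823, walk score 55≥46, commute 36≤57).
P7: not dominated.
P8: not dominated.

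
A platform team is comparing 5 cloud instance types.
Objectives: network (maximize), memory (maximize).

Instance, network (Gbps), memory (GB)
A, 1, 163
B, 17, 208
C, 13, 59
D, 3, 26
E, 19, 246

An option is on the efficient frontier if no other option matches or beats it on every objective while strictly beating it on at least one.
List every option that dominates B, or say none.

E: network 19≥17, memory 246≥208 — dominates B.
Others (A, C, D) are each worse than B on at least one objective.

E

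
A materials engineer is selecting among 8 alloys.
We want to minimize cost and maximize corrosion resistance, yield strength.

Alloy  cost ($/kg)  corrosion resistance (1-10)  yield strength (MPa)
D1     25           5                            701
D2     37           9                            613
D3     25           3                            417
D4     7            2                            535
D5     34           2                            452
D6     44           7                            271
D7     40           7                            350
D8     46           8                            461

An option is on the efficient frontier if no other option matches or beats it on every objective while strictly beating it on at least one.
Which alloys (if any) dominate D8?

D2

D2: cost 37≤46, corrosion resistance 9≥8, yield strength 613≥461 — dominates D8.
Others (D1, D3, D4, D5, D6, D7) are each worse than D8 on at least one objective.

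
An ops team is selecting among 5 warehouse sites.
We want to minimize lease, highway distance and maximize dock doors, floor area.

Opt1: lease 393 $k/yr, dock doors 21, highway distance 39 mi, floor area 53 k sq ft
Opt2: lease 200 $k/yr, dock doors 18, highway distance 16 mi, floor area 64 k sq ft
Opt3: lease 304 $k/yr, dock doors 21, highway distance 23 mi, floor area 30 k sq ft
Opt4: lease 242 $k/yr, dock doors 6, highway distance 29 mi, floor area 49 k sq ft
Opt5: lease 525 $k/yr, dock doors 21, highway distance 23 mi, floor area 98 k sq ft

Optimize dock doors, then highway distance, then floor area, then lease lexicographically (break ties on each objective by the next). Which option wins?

Opt5

First maximize dock doors: best is 21, kept {Opt1, Opt3, Opt5}.
Then minimize highway distance: best is 23, kept {Opt3, Opt5}.
Then maximize floor area: best is 98, kept {Opt5}.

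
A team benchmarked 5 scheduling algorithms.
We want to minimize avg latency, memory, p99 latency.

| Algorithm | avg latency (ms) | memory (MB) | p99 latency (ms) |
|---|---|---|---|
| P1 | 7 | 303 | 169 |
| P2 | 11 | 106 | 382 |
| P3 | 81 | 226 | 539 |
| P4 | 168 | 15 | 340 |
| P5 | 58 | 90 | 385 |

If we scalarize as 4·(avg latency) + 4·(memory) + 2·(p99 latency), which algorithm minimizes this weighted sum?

P1: 4·7 + 4·303 + 2·169 = 1578
P2: 4·11 + 4·106 + 2·382 = 1232
P3: 4·81 + 4·226 + 2·539 = 2306
P4: 4·168 + 4·15 + 2·340 = 1412
P5: 4·58 + 4·90 + 2·385 = 1362
Lowest: P2 at 1232.

P2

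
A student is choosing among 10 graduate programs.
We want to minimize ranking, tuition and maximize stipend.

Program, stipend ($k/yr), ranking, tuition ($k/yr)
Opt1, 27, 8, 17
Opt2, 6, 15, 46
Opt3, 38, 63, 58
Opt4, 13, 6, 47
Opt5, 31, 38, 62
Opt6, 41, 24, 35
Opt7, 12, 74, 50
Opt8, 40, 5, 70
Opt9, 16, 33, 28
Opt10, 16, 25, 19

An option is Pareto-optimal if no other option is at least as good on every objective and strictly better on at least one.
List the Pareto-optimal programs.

Opt1, Opt4, Opt6, Opt8

Opt1: not dominated (best tuition).
Opt2: dominated by Opt1 (stipend 27≥6, ranking 8≤15, tuition 17≤46).
Opt3: dominated by Opt6 (stipend 41≥38, ranking 24≤63, tuition 35≤58).
Opt4: not dominated.
Opt5: dominated by Opt6 (stipend 41≥31, ranking 24≤38, tuition 35≤62).
Opt6: not dominated (best stipend).
Opt7: dominated by Opt1 (stipend 27≥12, ranking 8≤74, tuition 17≤50).
Opt8: not dominated (best ranking).
Opt9: dominated by Opt1 (stipend 27≥16, ranking 8≤33, tuition 17≤28).
Opt10: dominated by Opt1 (stipend 27≥16, ranking 8≤25, tuition 17≤19).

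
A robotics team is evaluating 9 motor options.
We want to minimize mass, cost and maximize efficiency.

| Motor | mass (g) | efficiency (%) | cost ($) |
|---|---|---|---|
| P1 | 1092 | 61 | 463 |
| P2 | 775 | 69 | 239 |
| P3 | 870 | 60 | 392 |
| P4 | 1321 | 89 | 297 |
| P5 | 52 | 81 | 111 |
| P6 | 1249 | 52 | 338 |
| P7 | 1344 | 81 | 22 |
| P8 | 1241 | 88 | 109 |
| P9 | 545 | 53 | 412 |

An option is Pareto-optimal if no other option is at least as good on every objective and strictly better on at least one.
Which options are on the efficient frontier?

P1: dominated by P2 (mass 775≤1092, efficiency 69≥61, cost 239≤463).
P2: dominated by P5 (mass 52≤775, efficiency 81≥69, cost 111≤239).
P3: dominated by P2 (mass 775≤870, efficiency 69≥60, cost 239≤392).
P4: not dominated (best efficiency).
P5: not dominated (best mass).
P6: dominated by P2 (mass 775≤1249, efficiency 69≥52, cost 239≤338).
P7: not dominated (best cost).
P8: not dominated.
P9: dominated by P5 (mass 52≤545, efficiency 81≥53, cost 111≤412).

P4, P5, P7, P8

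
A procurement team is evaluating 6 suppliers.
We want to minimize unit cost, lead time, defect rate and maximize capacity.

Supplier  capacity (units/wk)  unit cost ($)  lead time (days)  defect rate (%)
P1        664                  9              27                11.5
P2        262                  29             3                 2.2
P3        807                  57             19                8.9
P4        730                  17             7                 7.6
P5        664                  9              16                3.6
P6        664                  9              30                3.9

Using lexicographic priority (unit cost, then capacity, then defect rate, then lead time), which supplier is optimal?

P5

First minimize unit cost: best is 9, kept {P1, P5, P6}.
Then maximize capacity: best is 664, kept {P1, P5, P6}.
Then minimize defect rate: best is 3.6, kept {P5}.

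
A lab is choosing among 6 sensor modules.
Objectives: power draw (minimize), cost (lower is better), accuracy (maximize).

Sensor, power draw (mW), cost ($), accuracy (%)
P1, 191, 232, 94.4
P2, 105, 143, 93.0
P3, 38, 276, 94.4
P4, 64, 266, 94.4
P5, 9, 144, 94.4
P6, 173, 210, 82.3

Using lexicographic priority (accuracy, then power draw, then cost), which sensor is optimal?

First maximize accuracy: best is 94.4, kept {P1, P3, P4, P5}.
Then minimize power draw: best is 9, kept {P5}.

P5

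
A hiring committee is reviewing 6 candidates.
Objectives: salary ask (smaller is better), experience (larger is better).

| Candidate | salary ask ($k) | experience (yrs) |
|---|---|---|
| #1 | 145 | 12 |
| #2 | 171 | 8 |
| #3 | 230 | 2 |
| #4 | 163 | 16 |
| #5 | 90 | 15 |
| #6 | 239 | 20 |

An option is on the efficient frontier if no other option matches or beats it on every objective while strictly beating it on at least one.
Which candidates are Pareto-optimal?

#4, #5, #6

#1: dominated by #5 (salary ask 90≤145, experience 15≥12).
#2: dominated by #1 (salary ask 145≤171, experience 12≥8).
#3: dominated by #1 (salary ask 145≤230, experience 12≥2).
#4: not dominated.
#5: not dominated (best salary ask).
#6: not dominated (best experience).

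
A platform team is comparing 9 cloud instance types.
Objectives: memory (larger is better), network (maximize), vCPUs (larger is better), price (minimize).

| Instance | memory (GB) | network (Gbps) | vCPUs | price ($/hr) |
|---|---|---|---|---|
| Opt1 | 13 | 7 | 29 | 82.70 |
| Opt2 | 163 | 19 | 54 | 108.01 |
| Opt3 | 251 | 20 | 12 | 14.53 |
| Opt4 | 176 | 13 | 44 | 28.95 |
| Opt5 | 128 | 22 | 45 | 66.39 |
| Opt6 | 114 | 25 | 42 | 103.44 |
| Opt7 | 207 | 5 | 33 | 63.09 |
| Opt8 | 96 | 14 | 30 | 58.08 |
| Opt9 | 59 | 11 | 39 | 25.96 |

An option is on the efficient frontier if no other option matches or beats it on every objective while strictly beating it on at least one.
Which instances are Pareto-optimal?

Opt2, Opt3, Opt4, Opt5, Opt6, Opt7, Opt8, Opt9

Opt1: dominated by Opt4 (memory 176≥13, network 13≥7, vCPUs 44≥29, price 28.95≤82.70).
Opt2: not dominated (best vCPUs).
Opt3: not dominated (best memory).
Opt4: not dominated.
Opt5: not dominated.
Opt6: not dominated (best network).
Opt7: not dominated.
Opt8: not dominated.
Opt9: not dominated.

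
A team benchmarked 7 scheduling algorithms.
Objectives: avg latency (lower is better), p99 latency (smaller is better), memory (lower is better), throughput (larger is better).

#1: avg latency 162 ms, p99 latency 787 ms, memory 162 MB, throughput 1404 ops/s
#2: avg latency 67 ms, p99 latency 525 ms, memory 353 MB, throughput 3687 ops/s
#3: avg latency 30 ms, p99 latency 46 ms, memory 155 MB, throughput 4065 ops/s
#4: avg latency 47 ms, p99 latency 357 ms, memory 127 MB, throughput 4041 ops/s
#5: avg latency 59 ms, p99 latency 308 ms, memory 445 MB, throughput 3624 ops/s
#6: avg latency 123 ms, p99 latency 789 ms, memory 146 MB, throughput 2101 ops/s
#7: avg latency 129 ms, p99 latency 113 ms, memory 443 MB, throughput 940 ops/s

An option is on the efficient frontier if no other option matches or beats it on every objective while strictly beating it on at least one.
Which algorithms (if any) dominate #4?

none

#1: worse on avg latency (162 vs 47).
#2: worse on avg latency (67 vs 47).
#3: worse on memory (155 vs 127).
#5: worse on avg latency (59 vs 47).
#6: worse on avg latency (123 vs 47).
#7: worse on avg latency (129 vs 47).
No option dominates #4.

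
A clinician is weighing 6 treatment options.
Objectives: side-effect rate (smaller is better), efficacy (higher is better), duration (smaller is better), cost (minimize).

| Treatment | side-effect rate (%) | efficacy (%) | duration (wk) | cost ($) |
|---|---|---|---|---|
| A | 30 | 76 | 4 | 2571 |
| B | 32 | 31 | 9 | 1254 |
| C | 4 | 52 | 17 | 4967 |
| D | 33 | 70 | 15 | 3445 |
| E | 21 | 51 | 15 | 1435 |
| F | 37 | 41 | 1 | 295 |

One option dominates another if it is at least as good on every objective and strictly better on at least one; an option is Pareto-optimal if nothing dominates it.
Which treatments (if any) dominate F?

none

A: worse on duration (4 vs 1).
B: worse on efficacy (31 vs 41).
C: worse on duration (17 vs 1).
D: worse on duration (15 vs 1).
E: worse on duration (15 vs 1).
No option dominates F.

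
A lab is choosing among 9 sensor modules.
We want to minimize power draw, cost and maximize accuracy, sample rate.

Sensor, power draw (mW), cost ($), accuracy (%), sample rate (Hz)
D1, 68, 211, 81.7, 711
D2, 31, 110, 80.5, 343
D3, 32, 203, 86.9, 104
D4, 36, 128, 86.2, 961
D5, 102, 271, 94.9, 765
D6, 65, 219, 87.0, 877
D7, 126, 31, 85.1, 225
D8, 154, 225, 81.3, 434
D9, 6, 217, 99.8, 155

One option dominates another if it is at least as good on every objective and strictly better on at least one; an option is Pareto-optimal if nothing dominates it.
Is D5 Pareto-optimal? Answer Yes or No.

D1: worse on accuracy (81.7 vs 94.9).
D2: worse on accuracy (80.5 vs 94.9).
D3: worse on accuracy (86.9 vs 94.9).
D4: worse on accuracy (86.2 vs 94.9).
D6: worse on accuracy (87.0 vs 94.9).
D7: worse on power draw (126 vs 102).
D8: worse on power draw (154 vs 102).
D9: worse on sample rate (155 vs 765).
No option is at least as good as D5 on every objective and strictly better on one.

Yes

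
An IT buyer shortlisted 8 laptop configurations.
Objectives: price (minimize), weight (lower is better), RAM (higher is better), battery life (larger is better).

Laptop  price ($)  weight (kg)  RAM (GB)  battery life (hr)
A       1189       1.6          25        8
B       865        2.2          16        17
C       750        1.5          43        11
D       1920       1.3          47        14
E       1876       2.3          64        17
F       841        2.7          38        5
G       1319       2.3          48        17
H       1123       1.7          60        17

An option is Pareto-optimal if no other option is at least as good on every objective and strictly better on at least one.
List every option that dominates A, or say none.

C: price 750≤1189, weight 1.5≤1.6, RAM 43≥25, battery life 11≥8 — dominates A.
Others (B, D, E, F, G, H) are each worse than A on at least one objective.

C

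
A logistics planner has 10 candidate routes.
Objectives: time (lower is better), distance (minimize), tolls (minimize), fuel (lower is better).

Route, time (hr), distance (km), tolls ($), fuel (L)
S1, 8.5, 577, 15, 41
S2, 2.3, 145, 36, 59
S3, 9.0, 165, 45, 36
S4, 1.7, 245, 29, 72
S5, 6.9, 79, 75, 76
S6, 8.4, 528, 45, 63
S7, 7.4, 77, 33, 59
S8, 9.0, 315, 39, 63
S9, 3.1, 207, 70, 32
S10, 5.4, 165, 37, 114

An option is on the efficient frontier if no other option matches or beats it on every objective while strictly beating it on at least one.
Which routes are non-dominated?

S1: not dominated (best tolls).
S2: not dominated.
S3: not dominated.
S4: not dominated (best time).
S5: not dominated.
S6: dominated by S2 (time 2.3≤8.4, distance 145≤528, tolls 36≤45, fuel 59≤63).
S7: not dominated (best distance).
S8: dominated by S2 (time 2.3≤9.0, distance 145≤315, tolls 36≤39, fuel 59≤63).
S9: not dominated (best fuel).
S10: dominated by S2 (time 2.3≤5.4, distance 145≤165, tolls 36≤37, fuel 59≤114).

S1, S2, S3, S4, S5, S7, S9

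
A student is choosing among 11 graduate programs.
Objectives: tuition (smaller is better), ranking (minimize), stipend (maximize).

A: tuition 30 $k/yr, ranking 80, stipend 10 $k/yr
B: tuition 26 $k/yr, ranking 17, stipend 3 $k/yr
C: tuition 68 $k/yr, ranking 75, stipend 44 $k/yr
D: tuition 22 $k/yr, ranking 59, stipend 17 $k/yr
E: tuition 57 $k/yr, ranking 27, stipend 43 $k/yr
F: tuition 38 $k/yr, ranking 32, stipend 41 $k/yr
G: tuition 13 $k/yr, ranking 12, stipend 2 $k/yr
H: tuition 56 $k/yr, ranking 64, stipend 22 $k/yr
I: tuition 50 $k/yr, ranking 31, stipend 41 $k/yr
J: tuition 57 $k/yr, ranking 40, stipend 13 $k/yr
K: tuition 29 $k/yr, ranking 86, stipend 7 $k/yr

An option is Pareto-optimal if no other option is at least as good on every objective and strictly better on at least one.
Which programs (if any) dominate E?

none

A: worse on ranking (80 vs 27).
B: worse on stipend (3 vs 43).
C: worse on tuition (68 vs 57).
D: worse on ranking (59 vs 27).
F: worse on ranking (32 vs 27).
G: worse on stipend (2 vs 43).
H: worse on ranking (64 vs 27).
I: worse on ranking (31 vs 27).
J: worse on ranking (40 vs 27).
K: worse on ranking (86 vs 27).
No option dominates E.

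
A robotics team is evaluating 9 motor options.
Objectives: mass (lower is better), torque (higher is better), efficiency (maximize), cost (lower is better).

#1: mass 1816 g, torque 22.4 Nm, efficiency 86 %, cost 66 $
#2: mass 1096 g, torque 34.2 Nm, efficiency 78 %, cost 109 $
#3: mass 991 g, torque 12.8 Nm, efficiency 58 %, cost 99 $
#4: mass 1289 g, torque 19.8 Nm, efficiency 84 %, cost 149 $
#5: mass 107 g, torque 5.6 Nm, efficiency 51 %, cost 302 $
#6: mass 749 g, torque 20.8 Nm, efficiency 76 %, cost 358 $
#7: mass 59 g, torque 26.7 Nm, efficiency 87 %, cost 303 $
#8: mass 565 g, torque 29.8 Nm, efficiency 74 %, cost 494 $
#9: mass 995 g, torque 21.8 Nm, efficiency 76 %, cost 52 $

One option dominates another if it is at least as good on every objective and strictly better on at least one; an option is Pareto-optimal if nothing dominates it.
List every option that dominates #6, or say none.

#7: mass 59≤749, torque 26.7≥20.8, efficiency 87≥76, cost 303≤358 — dominates #6.
Others (#1, #2, #3, #4, #5, #8, #9) are each worse than #6 on at least one objective.

#7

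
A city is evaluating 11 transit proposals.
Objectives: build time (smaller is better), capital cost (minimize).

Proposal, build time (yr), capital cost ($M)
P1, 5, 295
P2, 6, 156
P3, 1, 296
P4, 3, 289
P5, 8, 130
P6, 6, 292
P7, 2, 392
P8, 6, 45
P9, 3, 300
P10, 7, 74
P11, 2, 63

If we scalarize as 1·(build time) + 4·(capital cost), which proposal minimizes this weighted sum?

P1: 1·5 + 4·295 = 1185
P2: 1·6 + 4·156 = 630
P3: 1·1 + 4·296 = 1185
P4: 1·3 + 4·289 = 1159
P5: 1·8 + 4·130 = 528
P6: 1·6 + 4·292 = 1174
P7: 1·2 + 4·392 = 1570
P8: 1·6 + 4·45 = 186
P9: 1·3 + 4·300 = 1203
P10: 1·7 + 4·74 = 303
P11: 1·2 + 4·63 = 254
Lowest: P8 at 186.

P8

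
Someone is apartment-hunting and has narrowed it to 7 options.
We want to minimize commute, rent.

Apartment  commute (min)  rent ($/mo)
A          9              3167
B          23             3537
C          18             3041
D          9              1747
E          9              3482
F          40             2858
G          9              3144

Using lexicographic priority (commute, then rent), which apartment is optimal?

D

First minimize commute: best is 9, kept {A, D, E, G}.
Then minimize rent: best is 1747, kept {D}.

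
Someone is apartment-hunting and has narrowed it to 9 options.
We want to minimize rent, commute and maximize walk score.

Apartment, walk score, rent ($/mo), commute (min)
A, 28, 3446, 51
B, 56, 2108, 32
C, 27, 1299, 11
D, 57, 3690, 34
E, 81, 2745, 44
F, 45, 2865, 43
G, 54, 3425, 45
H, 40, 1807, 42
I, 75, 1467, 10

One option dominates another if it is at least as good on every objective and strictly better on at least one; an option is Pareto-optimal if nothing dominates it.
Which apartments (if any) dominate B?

I

I: walk score 75≥56, rent 1467≤2108, commute 10≤32 — dominates B.
Others (A, C, D, E, F, G, H) are each worse than B on at least one objective.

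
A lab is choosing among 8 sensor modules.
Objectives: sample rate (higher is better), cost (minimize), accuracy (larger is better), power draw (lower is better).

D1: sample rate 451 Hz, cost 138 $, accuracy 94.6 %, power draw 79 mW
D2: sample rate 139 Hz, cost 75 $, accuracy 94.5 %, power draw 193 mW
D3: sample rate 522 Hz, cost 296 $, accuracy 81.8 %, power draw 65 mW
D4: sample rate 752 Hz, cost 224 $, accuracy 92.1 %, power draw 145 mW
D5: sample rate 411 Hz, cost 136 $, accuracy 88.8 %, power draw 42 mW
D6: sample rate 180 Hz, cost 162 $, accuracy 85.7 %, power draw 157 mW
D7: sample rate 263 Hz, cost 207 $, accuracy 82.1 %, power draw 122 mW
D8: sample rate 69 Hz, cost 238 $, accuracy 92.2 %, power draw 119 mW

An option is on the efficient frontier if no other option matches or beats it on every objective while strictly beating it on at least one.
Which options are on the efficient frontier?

D1, D2, D3, D4, D5

D1: not dominated (best accuracy).
D2: not dominated (best cost).
D3: not dominated.
D4: not dominated (best sample rate).
D5: not dominated (best power draw).
D6: dominated by D1 (sample rate 451≥180, cost 138≤162, accuracy 94.6≥85.7, power draw 79≤157).
D7: dominated by D1 (sample rate 451≥263, cost 138≤207, accuracy 94.6≥82.1, power draw 79≤122).
D8: dominated by D1 (sample rate 451≥69, cost 138≤238, accuracy 94.6≥92.2, power draw 79≤119).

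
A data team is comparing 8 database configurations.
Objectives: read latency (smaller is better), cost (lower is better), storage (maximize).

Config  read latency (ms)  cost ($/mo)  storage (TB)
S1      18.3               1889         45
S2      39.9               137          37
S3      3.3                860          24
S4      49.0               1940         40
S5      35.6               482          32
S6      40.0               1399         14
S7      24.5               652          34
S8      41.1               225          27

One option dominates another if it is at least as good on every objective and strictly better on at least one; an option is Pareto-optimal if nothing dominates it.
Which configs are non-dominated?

S1, S2, S3, S5, S7

S1: not dominated (best storage).
S2: not dominated (best cost).
S3: not dominated (best read latency).
S4: dominated by S1 (read latency 18.3≤49.0, cost 1889≤1940, storage 45≥40).
S5: not dominated.
S6: dominated by S2 (read latency 39.9≤40.0, cost 137≤1399, storage 37≥14).
S7: not dominated.
S8: dominated by S2 (read latency 39.9≤41.1, cost 137≤225, storage 37≥27).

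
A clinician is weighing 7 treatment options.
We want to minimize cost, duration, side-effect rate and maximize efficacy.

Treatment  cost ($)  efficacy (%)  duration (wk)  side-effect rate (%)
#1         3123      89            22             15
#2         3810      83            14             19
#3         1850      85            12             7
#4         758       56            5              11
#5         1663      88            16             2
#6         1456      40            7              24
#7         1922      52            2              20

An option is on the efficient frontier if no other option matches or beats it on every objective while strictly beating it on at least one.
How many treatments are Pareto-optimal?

5

#1: not dominated (best efficacy).
#2: dominated by #3 (cost 1850≤3810, efficacy 85≥83, duration 12≤14, side-effect rate 7≤19).
#3: not dominated.
#4: not dominated (best cost).
#5: not dominated (best side-effect rate).
#6: dominated by #4 (cost 758≤1456, efficacy 56≥40, duration 5≤7, side-effect rate 11≤24).
#7: not dominated (best duration).
Pareto-optimal: #1, #3, #4, #5, #7 → 5.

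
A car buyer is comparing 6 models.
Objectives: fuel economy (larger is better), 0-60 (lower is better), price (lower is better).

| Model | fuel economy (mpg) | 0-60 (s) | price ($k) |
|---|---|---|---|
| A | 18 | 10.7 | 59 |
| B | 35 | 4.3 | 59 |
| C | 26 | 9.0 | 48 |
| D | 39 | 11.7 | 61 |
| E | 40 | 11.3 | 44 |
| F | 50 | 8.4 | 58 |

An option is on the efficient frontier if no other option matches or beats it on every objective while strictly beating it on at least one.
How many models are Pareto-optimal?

4

A: dominated by B (fuel economy 35≥18, 0-60 4.3≤10.7, price 59≤59).
B: not dominated (best 0-60).
C: not dominated.
D: dominated by E (fuel economy 40≥39, 0-60 11.3≤11.7, price 44≤61).
E: not dominated (best price).
F: not dominated (best fuel economy).
Pareto-optimal: B, C, E, F → 4.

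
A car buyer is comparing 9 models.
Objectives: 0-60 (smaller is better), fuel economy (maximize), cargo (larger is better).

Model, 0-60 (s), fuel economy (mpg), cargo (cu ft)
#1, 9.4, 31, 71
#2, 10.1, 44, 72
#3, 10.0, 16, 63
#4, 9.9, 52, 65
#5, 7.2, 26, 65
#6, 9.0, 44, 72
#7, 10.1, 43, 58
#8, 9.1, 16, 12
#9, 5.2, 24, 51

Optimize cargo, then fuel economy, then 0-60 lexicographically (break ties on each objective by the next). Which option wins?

#6

First maximize cargo: best is 72, kept {#2, #6}.
Then maximize fuel economy: best is 44, kept {#2, #6}.
Then minimize 0-60: best is 9.0, kept {#6}.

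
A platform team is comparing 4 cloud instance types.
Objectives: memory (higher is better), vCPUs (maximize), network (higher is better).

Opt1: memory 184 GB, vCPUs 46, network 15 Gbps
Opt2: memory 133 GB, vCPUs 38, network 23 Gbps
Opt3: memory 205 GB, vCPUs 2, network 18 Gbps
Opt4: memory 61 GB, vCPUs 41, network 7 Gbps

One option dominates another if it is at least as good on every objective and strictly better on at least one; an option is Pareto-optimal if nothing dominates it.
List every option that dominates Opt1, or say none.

Opt2: worse on memory (133 vs 184).
Opt3: worse on vCPUs (2 vs 46).
Opt4: worse on memory (61 vs 184).
No option dominates Opt1.

none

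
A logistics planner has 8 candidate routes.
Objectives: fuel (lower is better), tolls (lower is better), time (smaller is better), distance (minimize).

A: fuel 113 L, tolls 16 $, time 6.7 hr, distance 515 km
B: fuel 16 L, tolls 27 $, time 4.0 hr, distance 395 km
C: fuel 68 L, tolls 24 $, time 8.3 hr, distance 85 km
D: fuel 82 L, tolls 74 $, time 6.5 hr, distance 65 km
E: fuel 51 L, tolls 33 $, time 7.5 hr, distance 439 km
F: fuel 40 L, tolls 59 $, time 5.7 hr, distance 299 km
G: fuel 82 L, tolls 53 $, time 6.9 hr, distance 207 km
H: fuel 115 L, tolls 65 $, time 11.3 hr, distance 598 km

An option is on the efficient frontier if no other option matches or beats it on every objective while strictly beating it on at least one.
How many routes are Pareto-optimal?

6

A: not dominated (best tolls).
B: not dominated (best fuel).
C: not dominated.
D: not dominated (best distance).
E: dominated by B (fuel 16≤51, tolls 27≤33, time 4.0≤7.5, distance 395≤439).
F: not dominated.
G: not dominated.
H: dominated by A (fuel 113≤115, tolls 16≤65, time 6.7≤11.3, distance 515≤598).
Pareto-optimal: A, B, C, D, F, G → 6.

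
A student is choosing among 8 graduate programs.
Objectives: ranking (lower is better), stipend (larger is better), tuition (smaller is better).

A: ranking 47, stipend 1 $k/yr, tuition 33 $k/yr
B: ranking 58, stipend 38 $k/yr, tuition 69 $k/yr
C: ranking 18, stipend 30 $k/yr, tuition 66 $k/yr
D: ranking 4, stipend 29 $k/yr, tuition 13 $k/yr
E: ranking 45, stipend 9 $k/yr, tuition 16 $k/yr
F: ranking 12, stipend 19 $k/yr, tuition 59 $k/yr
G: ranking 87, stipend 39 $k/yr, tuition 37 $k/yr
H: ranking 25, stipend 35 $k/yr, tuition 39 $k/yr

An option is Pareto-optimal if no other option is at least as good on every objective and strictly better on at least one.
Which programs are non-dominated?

B, C, D, G, H

A: dominated by D (ranking 4≤47, stipend 29≥1, tuition 13≤33).
B: not dominated.
C: not dominated.
D: not dominated (best ranking).
E: dominated by D (ranking 4≤45, stipend 29≥9, tuition 13≤16).
F: dominated by D (ranking 4≤12, stipend 29≥19, tuition 13≤59).
G: not dominated (best stipend).
H: not dominated.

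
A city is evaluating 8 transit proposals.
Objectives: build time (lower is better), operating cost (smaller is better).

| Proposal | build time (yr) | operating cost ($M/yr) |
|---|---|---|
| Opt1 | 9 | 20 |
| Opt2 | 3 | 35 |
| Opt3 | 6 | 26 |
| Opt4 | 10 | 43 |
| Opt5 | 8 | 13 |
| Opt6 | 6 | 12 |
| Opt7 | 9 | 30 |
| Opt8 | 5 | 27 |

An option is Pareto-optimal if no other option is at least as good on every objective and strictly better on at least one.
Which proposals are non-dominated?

Opt2, Opt6, Opt8

Opt1: dominated by Opt5 (build time 8≤9, operating cost 13≤20).
Opt2: not dominated (best build time).
Opt3: dominated by Opt6 (build time 6≤6, operating cost 12≤26).
Opt4: dominated by Opt1 (build time 9≤10, operating cost 20≤43).
Opt5: dominated by Opt6 (build time 6≤8, operating cost 12≤13).
Opt6: not dominated (best operating cost).
Opt7: dominated by Opt1 (build time 9≤9, operating cost 20≤30).
Opt8: not dominated.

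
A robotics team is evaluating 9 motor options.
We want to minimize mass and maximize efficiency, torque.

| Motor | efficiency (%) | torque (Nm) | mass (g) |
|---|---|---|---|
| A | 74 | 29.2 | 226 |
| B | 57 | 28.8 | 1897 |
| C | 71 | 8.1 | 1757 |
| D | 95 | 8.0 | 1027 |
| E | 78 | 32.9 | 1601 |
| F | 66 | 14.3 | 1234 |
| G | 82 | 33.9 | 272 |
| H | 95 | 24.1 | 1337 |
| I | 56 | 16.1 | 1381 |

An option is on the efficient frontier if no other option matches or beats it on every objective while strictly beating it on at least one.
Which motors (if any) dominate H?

none

A: worse on efficiency (74 vs 95).
B: worse on efficiency (57 vs 95).
C: worse on efficiency (71 vs 95).
D: worse on torque (8.0 vs 24.1).
E: worse on efficiency (78 vs 95).
F: worse on efficiency (66 vs 95).
G: worse on efficiency (82 vs 95).
I: worse on efficiency (56 vs 95).
No option dominates H.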